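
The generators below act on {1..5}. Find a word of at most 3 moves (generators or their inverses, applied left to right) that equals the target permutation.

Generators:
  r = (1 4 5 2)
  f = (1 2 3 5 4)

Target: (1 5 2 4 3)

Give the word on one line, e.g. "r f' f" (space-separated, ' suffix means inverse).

f f f

  after f: (1 2 3 5 4)
  after f: (1 3 4 2 5)
  after f: (1 5 2 4 3)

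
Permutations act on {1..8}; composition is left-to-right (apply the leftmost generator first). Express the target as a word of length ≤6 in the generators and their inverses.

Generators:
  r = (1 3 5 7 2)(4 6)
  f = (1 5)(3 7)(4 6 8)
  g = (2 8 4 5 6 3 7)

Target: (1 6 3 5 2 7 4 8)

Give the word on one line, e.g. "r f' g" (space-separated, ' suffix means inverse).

g' r f' f' g'

  after g': (2 7 3 6 5 4 8)
  after r: (1 3 4 8)(5 6 7)
  after f': (1 7)(3 8 5 4 6)
  after f': (1 3 6 7 5 8)
  after g': (1 6 3 5 2 7 4 8)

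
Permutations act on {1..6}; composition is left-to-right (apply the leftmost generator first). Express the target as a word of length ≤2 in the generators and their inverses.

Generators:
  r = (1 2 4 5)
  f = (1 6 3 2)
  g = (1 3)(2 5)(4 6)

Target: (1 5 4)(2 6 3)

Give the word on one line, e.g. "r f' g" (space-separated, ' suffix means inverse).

r' f

  after r': (1 5 4 2)
  after f: (1 5 4)(2 6 3)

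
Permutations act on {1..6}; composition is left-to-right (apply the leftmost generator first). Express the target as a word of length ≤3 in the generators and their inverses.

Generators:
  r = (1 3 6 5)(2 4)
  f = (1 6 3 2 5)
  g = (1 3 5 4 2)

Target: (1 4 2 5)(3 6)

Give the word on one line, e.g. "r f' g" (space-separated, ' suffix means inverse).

f' g

  after f': (1 5 2 3 6)
  after g: (1 4 2 5)(3 6)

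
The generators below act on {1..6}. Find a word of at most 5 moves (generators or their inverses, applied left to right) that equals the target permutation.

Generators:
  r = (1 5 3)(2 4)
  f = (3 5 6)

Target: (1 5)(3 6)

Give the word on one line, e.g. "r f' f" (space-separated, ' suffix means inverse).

  after f: (3 5 6)
  after f: (3 6 5)
  after r': (1 3 6)(2 4)
  after r': (1 5)(3 6)

f f r' r'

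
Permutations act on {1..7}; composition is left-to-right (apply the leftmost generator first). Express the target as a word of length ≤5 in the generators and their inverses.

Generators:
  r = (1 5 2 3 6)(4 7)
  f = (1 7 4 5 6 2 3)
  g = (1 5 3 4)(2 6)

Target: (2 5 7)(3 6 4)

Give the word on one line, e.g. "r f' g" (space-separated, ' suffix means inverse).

  after f': (1 3 2 6 5 4 7)
  after g: (1 4 7 5)(3 6)
  after f: (1 5 7 6)(2 3)
  after g': (2 5 7)(3 6 4)

f' g f g'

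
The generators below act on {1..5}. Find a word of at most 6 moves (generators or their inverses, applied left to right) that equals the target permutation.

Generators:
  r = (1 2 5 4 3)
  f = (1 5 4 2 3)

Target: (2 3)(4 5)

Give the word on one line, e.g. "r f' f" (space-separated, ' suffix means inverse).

f' r' f f f

  after f': (1 3 2 4 5)
  after r': (1 4 2 5 3)
  after f: (1 2 4 3 5)
  after f: (1 3 4)
  after f: (2 3)(4 5)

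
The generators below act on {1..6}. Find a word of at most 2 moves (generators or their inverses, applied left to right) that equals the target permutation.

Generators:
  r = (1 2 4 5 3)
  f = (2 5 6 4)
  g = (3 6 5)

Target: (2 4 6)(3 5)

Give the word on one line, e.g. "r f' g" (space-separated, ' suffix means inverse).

g f'

  after g: (3 6 5)
  after f': (2 4 6)(3 5)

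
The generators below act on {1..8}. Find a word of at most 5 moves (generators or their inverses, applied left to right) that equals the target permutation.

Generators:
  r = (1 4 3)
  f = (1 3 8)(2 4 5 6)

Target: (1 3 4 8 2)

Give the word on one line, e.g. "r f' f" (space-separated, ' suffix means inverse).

  after r': (1 3 4)
  after f: (1 8)(2 4 3 5 6)
  after r: (1 8 4)(2 3 5 6)
  after f': (1 3 4 8 2)

r' f r f'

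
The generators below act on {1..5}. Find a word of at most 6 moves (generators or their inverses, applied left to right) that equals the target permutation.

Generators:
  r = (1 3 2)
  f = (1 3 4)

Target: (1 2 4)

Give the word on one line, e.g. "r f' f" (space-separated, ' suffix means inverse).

  after r': (1 2 3)
  after f: (1 2 4)
  after r: (2 4 3)
  after r: (1 3)(2 4)
  after r: (1 2 4)

r' f r r r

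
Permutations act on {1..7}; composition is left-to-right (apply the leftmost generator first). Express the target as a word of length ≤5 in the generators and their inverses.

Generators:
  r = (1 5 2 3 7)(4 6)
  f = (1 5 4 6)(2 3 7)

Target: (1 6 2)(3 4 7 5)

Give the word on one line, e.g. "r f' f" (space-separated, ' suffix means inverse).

f' r' r' f' r

  after f': (1 6 4 5)(2 7 3)
  after r': (1 4)(2 3 5 7)
  after r': (1 6 4 7 5 3)
  after f': (1 4 3 6 5 2 7)
  after r: (1 6 2)(3 4 7 5)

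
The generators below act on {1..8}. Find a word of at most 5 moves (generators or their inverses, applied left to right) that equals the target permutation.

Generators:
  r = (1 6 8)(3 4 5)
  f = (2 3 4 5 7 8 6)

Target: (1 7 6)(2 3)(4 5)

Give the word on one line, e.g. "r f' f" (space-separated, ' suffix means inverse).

f r' f' r r

  after f: (2 3 4 5 7 8 6)
  after r': (1 8)(2 5 7 6)
  after f': (1 7 8)(2 4 3)
  after r: (1 7)(2 5 3)(6 8)
  after r: (1 7 6)(2 3)(4 5)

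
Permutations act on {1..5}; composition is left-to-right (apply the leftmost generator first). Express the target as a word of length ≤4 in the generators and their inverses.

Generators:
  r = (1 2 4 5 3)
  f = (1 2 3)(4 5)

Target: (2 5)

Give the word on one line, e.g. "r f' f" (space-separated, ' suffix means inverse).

  after r: (1 2 4 5 3)
  after f': (2 5)

r f'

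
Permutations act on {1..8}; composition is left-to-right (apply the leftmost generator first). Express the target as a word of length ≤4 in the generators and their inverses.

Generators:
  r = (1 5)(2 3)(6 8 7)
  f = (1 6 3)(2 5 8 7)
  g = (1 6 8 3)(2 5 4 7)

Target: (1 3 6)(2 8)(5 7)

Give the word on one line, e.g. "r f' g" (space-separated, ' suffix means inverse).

f f

  after f: (1 6 3)(2 5 8 7)
  after f: (1 3 6)(2 8)(5 7)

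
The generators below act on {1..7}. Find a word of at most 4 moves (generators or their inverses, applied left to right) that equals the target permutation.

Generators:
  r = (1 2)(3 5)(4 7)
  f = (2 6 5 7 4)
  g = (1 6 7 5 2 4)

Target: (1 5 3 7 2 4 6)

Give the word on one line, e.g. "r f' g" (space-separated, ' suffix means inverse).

r g'

  after r: (1 2)(3 5)(4 7)
  after g': (1 5 3 7 2 4 6)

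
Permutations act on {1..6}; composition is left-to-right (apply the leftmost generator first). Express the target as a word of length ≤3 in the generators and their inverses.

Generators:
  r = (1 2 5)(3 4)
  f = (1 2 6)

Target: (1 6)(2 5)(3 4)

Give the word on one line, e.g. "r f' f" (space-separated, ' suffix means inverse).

r f

  after r: (1 2 5)(3 4)
  after f: (1 6)(2 5)(3 4)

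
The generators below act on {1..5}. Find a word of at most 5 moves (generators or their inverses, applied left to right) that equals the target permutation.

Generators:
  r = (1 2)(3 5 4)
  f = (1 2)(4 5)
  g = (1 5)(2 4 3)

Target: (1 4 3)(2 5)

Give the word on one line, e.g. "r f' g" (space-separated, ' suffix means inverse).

  after g: (1 5)(2 4 3)
  after f: (1 4 3)(2 5)
  after f: (1 5)(2 4 3)
  after f: (1 4 3)(2 5)

g f f f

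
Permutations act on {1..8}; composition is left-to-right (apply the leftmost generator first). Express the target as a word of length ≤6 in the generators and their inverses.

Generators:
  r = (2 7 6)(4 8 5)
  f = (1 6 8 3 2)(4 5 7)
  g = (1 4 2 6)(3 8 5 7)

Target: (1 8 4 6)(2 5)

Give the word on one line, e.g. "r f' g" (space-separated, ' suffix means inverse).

g' r' f' r'

  after g': (1 6 2 4)(3 7 5 8)
  after r': (1 7 8 3 2 5 4)
  after f': (1 5 7 6)(2 4)
  after r': (1 8 4 6)(2 5)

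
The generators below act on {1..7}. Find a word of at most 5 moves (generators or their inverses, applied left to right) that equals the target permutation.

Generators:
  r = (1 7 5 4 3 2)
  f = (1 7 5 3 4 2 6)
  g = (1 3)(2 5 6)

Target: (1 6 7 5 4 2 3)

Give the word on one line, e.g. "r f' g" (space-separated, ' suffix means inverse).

r' f r

  after r': (1 2 3 4 5 7)
  after f: (1 6)(2 4 3)
  after r: (1 6 7 5 4 2 3)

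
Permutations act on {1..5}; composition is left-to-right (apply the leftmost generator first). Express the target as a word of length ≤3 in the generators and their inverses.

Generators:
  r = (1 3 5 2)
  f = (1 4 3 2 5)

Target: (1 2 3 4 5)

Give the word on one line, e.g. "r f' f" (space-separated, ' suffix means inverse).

r' f r

  after r': (1 2 5 3)
  after f: (1 5 2)(3 4)
  after r: (1 2 3 4 5)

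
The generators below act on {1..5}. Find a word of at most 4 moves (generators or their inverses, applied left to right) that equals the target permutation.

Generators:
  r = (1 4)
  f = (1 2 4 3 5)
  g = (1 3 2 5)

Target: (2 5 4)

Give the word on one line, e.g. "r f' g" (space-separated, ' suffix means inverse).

  after g': (1 5 2 3)
  after r': (1 5 2 3 4)
  after f: (2 5 4)

g' r' f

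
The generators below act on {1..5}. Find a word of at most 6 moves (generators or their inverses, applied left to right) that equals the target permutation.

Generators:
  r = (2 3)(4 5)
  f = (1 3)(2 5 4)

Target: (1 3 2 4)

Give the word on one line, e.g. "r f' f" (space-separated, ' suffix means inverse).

r f f r' f'

  after r: (2 3)(4 5)
  after f: (1 3 5 2)
  after f: (2 3 4)
  after r': (3 5 4)
  after f': (1 3 2 4)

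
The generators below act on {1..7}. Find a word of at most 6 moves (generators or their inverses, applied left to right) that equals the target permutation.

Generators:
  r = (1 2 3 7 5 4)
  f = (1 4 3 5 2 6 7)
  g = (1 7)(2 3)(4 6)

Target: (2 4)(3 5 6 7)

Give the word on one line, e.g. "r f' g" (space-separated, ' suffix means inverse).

  after r: (1 2 3 7 5 4)
  after g: (1 3)(4 7 5 6)
  after r': (1 2)(3 4)(5 6)
  after r': (2 4)(3 5 6 7)

r g r' r'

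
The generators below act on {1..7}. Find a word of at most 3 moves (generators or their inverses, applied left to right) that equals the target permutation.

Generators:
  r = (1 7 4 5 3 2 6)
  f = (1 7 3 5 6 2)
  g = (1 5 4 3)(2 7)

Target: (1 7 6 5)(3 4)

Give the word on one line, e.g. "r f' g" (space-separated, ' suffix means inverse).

  after f: (1 7 3 5 6 2)
  after r': (2 6 3 4 7 5)
  after f: (1 7 6 5)(3 4)

f r' f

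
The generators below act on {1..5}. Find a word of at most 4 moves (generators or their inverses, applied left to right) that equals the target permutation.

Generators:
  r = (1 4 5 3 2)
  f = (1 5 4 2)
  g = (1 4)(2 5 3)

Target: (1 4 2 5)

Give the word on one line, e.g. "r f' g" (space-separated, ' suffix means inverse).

  after r: (1 4 5 3 2)
  after g: (2 4 3 5)
  after r: (1 4 2 5)

r g r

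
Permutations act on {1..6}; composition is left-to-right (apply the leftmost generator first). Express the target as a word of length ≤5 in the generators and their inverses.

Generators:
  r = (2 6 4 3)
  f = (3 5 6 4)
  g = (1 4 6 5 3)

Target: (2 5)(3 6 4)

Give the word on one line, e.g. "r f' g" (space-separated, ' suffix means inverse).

  after f: (3 5 6 4)
  after r': (2 3 5)
  after f: (2 5)(3 6 4)

f r' f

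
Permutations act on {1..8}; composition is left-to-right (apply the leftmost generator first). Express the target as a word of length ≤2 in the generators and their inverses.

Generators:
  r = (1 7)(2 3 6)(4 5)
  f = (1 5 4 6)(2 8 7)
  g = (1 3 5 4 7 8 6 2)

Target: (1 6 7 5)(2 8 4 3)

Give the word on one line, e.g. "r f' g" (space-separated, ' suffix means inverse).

  after g': (1 2 6 8 7 4 5 3)
  after g': (1 6 7 5)(2 8 4 3)

g' g'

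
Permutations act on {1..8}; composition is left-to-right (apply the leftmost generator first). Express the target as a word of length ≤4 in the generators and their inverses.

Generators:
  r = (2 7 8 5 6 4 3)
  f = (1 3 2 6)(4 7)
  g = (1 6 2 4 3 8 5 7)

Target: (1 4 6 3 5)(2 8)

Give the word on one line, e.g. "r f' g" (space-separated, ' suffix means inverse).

  after g: (1 6 2 4 3 8 5 7)
  after f': (1 2 7 6 3 8 5 4)
  after r: (1 7 4)(2 8 6)(3 5)
  after f': (1 4 6 3 5)(2 8)

g f' r f'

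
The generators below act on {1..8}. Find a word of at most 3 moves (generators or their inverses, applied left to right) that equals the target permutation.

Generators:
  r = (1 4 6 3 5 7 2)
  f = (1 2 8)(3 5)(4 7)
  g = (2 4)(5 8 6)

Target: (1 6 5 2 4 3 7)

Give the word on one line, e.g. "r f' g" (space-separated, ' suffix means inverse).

r r

  after r: (1 4 6 3 5 7 2)
  after r: (1 6 5 2 4 3 7)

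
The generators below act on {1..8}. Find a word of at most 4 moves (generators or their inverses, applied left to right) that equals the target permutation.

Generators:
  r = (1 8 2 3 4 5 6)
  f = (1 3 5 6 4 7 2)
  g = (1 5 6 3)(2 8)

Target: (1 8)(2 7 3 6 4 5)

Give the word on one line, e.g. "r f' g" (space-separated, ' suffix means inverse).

f' r'

  after f': (1 2 7 4 6 5 3)
  after r': (1 8)(2 7 3 6 4 5)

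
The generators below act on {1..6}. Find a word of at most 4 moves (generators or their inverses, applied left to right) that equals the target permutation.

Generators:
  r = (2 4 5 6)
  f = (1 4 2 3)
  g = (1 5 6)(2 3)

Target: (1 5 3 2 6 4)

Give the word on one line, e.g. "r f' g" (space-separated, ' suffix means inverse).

  after r: (2 4 5 6)
  after r: (2 5)(4 6)
  after g: (1 5 3 2 6 4)

r r g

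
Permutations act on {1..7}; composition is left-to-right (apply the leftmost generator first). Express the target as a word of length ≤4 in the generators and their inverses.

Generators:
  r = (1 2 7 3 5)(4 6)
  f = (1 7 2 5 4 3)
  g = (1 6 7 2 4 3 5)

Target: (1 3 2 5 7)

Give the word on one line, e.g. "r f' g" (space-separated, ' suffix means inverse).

  after r': (1 5 3 7 2)(4 6)
  after r': (1 3 2 5 7)

r' r'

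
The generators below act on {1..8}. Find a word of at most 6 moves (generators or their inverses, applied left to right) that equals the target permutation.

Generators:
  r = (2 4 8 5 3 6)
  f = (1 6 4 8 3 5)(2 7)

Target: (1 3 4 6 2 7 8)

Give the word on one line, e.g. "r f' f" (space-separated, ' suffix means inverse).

  after f': (1 5 3 8 4 6)(2 7)
  after f': (1 3 4)(5 8 6)
  after f': (1 8)(2 7)(3 6)(4 5)
  after r: (1 5 8)(2 7 4 3)
  after r: (1 3 4 6 2 7 8)

f' f' f' r r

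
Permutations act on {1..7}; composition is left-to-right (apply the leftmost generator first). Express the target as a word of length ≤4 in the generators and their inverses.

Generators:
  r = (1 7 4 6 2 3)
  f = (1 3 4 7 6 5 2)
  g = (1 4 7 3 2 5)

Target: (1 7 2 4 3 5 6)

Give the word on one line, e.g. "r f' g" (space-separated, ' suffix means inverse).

  after r: (1 7 4 6 2 3)
  after f': (1 4 7 3 2)(5 6)
  after g: (1 7 2 4 3 5 6)

r f' g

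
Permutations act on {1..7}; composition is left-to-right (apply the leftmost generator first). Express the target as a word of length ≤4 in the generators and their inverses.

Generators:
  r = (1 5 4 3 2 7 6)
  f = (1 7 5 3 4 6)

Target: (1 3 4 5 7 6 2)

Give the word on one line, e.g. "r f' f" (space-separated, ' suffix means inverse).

  after f': (1 6 4 3 5 7)
  after r: (2 7 5 6 3 4)
  after r: (1 5)(2 6)(4 7)
  after f: (1 3 4 5 7 6 2)

f' r r f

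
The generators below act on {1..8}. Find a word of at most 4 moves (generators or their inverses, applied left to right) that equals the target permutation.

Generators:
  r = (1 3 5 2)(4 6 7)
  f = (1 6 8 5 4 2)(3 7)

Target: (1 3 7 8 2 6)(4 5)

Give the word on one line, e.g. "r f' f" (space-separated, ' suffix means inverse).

r' f r

  after r': (1 2 5 3)(4 7 6)
  after f: (2 4 3 6)(5 7 8)
  after r: (1 3 7 8 2 6)(4 5)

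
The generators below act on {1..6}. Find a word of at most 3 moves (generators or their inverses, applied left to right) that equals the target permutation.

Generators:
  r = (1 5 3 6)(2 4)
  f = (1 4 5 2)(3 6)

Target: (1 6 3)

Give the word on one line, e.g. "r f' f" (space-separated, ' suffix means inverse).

  after r': (1 6 3 5)(2 4)
  after f': (1 3 4 5 2)
  after f': (1 6 3)

r' f' f'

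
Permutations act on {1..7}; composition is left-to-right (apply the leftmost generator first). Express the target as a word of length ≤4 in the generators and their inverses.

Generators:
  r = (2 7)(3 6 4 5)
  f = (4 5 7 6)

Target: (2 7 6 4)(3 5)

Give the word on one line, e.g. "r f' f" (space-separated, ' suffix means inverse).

f f r'

  after f: (4 5 7 6)
  after f: (4 7)(5 6)
  after r': (2 7 6 4)(3 5)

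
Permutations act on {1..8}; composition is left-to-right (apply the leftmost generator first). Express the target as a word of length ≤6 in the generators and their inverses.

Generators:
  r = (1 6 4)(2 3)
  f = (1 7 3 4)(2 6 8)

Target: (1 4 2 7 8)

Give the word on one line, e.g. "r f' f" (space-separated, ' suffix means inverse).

  after f: (1 7 3 4)(2 6 8)
  after r: (1 7 2 4 6 8 3)
  after f: (1 3 7 6 2)(4 8)
  after f: (1 4 2 7 8)

f r f f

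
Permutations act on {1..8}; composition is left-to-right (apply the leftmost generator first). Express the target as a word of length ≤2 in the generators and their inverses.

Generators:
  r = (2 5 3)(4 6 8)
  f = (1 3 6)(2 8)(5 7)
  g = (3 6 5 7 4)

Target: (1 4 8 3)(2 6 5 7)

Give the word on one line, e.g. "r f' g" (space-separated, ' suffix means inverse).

f' r'

  after f': (1 6 3)(2 8)(5 7)
  after r': (1 4 8 3)(2 6 5 7)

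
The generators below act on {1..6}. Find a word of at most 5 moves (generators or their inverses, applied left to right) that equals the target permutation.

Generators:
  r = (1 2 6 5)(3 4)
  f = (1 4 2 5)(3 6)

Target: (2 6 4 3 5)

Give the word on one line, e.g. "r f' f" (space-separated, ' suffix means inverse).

r f' f'

  after r: (1 2 6 5)(3 4)
  after f': (1 4 6 2 3)
  after f': (2 6 4 3 5)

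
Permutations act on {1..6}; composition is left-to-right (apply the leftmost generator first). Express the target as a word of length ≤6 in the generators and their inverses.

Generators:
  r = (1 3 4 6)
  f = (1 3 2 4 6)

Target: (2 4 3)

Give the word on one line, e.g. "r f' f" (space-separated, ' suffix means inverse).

  after r': (1 6 4 3)
  after f: (2 4)
  after f: (1 3 2 6)
  after r': (2 4 3)

r' f f r'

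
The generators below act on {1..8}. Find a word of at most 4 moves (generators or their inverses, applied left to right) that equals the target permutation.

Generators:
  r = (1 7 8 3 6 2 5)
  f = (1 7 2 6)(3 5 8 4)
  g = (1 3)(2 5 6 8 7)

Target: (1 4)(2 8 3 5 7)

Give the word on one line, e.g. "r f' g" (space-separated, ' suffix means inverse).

  after r: (1 7 8 3 6 2 5)
  after r: (1 8 6 5 7 3 2)
  after f: (1 4 3 6 8)(2 7 5)
  after g': (1 4)(2 8 3 5 7)

r r f g'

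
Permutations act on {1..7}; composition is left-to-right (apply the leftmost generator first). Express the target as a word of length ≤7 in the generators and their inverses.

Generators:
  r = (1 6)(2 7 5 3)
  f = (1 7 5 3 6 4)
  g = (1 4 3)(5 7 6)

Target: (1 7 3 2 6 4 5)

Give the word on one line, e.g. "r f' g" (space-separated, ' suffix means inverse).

  after r': (1 6)(2 3 5 7)
  after g: (1 5 6 4 3 7 2)
  after r: (1 3 5)(2 6 4)
  after r: (1 2)(4 7 5 6)
  after r: (1 7 3 2 6 4 5)

r' g r r r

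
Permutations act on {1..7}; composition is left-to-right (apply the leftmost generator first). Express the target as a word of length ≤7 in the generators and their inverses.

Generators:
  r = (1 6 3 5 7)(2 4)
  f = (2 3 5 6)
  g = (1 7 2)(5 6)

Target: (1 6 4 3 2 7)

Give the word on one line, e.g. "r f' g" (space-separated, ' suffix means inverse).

  after g: (1 7 2)(5 6)
  after r': (1 5)(2 7 4)(3 6)
  after f': (1 3 5)(2 7 4 6)
  after r: (1 5 6 4 3 7 2)
  after g: (1 6 4 3 2 7)

g r' f' r g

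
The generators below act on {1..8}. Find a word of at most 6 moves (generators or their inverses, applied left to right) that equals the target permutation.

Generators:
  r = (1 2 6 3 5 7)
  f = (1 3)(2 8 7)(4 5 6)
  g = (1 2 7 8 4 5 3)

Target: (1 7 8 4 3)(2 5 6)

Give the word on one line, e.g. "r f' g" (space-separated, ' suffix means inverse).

  after f': (1 3)(2 7 8)(4 6 5)
  after f': (2 8 7)(4 5 6)
  after f': (1 3)
  after g: (2 7 8 4 5 3)
  after r': (1 7 8 4 3)(2 5 6)

f' f' f' g r'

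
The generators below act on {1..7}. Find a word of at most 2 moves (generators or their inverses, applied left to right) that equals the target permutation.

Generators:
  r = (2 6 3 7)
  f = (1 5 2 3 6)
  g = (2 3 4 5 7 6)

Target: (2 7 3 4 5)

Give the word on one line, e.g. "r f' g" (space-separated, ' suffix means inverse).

  after g: (2 3 4 5 7 6)
  after r: (2 7 3 4 5)

g r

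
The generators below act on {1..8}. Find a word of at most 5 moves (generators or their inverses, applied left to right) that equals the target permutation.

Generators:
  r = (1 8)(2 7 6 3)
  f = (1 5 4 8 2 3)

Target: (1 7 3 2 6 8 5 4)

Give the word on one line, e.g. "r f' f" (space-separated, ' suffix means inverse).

  after r: (1 8)(2 7 6 3)
  after f: (1 2 7 6)(4 8 5)
  after r: (1 7 3 2 6 8 5 4)

r f r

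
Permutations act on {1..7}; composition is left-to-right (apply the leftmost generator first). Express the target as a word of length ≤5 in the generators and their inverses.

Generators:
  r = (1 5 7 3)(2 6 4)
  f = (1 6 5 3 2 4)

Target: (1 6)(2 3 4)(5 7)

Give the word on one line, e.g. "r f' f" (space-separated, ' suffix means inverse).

r' r' r' f'

  after r': (1 3 7 5)(2 4 6)
  after r': (1 7)(2 6 4)(3 5)
  after r': (1 5 7 3)
  after f': (1 6)(2 3 4)(5 7)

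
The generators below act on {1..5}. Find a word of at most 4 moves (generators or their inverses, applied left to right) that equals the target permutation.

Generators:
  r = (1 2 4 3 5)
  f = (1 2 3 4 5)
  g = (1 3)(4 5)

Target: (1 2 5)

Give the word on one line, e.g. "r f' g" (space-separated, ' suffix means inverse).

g f r' g

  after g: (1 3)(4 5)
  after f: (1 4)(2 3)
  after r': (1 2 4 5 3)
  after g: (1 2 5)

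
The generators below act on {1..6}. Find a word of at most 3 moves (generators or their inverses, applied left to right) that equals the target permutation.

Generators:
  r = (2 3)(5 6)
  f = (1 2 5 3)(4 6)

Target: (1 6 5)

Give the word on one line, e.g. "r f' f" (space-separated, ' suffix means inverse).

  after f': (1 3 5 2)(4 6)
  after f': (1 5)(2 3)
  after r: (1 6 5)

f' f' r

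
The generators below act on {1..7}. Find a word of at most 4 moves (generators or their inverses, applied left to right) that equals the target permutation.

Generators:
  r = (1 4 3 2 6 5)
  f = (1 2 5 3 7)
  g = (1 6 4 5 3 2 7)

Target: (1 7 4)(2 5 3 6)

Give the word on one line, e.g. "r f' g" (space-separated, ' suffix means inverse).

f' r'

  after f': (1 7 3 5 2)
  after r': (1 7 4)(2 5 3 6)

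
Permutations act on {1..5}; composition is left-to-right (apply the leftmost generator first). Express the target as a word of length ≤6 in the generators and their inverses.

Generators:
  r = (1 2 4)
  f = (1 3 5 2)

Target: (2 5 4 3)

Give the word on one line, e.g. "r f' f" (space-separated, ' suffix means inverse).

r f f r' f'

  after r: (1 2 4)
  after f: (2 4 3 5)
  after f: (1 3 2 4 5)
  after r': (1 3)(4 5)
  after f': (2 5 4 3)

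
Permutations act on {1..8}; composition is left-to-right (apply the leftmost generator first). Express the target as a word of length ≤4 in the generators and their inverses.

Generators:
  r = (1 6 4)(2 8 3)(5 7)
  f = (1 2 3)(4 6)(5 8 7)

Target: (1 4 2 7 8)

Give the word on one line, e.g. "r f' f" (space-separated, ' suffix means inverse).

r f

  after r: (1 6 4)(2 8 3)(5 7)
  after f: (1 4 2 7 8)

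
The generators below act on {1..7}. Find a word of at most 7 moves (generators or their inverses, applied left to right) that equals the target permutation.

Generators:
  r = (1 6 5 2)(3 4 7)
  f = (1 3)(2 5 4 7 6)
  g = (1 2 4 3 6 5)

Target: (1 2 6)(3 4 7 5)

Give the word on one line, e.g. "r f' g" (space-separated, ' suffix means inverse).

  after f': (1 3)(2 6 7 4 5)
  after r: (1 4 2 5)(3 6)
  after f: (1 7 6)(2 4 5 3)
  after f: (1 6 3 5)(2 7)
  after f: (1 2 6)(3 4 7 5)

f' r f f f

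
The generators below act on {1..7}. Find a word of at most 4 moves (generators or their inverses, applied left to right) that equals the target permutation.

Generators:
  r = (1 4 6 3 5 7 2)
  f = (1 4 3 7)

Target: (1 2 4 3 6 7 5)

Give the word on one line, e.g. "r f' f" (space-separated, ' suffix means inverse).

r' f f

  after r': (1 2 7 5 3 6 4)
  after f: (1 2)(3 6)(5 7)
  after f: (1 2 4 3 6 7 5)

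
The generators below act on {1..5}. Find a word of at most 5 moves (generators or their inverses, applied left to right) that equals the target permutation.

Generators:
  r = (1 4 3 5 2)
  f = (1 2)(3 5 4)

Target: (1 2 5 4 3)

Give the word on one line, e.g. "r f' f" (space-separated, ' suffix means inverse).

  after r: (1 4 3 5 2)
  after f': (1 5)
  after r: (1 2)(3 5 4)
  after r: (2 4 5 3)
  after f': (1 2 5 4 3)

r f' r r f'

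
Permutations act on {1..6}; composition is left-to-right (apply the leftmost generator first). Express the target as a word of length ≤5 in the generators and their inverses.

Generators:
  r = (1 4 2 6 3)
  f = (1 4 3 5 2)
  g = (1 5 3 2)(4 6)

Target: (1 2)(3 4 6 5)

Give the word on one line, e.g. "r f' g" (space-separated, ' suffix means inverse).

r' g f r' g

  after r': (1 3 6 2 4)
  after g: (1 2 6)(3 4 5)
  after f: (2 6 4)
  after r': (1 3 6)
  after g: (1 2)(3 4 6 5)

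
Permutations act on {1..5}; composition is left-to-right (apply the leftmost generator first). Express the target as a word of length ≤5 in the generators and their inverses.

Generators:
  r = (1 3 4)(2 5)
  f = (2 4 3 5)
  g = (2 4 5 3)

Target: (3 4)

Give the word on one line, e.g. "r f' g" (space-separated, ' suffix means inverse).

  after g': (2 3 5 4)
  after g': (2 5)(3 4)
  after f: (4 5)
  after f: (2 4)(3 5)
  after g': (3 4)

g' g' f f g'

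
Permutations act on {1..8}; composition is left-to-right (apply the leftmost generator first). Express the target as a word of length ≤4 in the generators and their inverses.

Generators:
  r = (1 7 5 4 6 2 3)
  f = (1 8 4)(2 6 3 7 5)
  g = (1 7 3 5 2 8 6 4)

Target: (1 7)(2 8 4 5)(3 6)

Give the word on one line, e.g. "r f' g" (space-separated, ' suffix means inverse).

r f' g'

  after r: (1 7 5 4 6 2 3)
  after f': (1 3 4 2 6 5 8)
  after g': (1 7)(2 8 4 5)(3 6)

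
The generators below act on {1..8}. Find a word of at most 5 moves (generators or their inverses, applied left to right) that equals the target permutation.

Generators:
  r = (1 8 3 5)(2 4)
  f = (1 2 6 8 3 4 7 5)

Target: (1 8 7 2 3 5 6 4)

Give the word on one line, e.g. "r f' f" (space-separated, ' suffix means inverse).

  after f: (1 2 6 8 3 4 7 5)
  after f: (1 6 3 7)(2 8 4 5)
  after f: (1 8 7 2 3 5 6 4)

f f f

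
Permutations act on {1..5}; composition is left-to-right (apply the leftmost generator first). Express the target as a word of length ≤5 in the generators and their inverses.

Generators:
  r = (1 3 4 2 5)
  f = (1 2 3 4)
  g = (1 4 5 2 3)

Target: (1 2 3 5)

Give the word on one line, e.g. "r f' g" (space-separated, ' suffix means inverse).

  after r: (1 3 4 2 5)
  after g: (3 5 4)
  after f': (1 4 2)(3 5)
  after f': (1 3 5 2 4)
  after f': (1 2 3 5)

r g f' f' f'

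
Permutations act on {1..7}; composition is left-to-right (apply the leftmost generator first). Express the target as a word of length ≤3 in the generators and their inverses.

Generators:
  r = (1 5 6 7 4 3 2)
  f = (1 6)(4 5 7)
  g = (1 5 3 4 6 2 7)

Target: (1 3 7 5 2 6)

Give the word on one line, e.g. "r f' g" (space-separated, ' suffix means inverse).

  after f: (1 6)(4 5 7)
  after g: (1 2 7 6 5)(3 4)
  after r': (1 3 7 5 2 6)

f g r'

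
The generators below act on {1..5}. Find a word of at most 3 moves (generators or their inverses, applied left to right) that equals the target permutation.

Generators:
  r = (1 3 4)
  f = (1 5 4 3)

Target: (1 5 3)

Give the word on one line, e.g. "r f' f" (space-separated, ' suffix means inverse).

  after r: (1 3 4)
  after f: (4 5)
  after f: (1 5 3)

r f f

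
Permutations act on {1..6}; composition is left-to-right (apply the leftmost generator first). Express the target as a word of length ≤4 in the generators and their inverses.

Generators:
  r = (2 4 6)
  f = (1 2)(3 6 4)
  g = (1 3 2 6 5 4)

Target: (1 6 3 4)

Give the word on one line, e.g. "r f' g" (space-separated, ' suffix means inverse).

  after r': (2 6 4)
  after f: (1 2 4)(3 6)
  after r': (1 6 3 4)

r' f r'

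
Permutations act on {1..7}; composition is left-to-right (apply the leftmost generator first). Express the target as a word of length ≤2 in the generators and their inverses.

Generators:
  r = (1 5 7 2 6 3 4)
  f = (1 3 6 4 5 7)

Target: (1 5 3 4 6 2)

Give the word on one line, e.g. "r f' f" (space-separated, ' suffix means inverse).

  after r': (1 4 3 6 2 7 5)
  after f: (1 5 3 4 6 2)

r' f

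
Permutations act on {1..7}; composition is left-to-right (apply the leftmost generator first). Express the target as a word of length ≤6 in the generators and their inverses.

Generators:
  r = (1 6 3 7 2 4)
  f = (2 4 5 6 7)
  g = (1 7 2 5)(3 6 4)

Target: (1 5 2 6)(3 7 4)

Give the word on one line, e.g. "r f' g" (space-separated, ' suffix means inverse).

r' g' f' r

  after r': (1 4 2 7 3 6)
  after g': (1 6 5 2)(4 7)
  after f': (1 5 7 2)(4 6)
  after r: (1 5 2 6)(3 7 4)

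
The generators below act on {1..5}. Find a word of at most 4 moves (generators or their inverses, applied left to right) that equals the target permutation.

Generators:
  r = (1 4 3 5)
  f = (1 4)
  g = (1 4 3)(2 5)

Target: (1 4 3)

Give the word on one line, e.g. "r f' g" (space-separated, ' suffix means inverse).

  after g': (1 3 4)(2 5)
  after g': (1 4 3)

g' g'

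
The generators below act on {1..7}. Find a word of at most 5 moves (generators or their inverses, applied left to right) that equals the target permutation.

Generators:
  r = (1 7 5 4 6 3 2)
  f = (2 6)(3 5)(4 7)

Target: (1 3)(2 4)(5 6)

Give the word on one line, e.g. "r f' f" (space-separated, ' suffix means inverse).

  after r': (1 2 3 6 4 5 7)
  after f': (1 6 7)(2 5 4 3)
  after r: (1 3)(2 4)(5 6)

r' f' r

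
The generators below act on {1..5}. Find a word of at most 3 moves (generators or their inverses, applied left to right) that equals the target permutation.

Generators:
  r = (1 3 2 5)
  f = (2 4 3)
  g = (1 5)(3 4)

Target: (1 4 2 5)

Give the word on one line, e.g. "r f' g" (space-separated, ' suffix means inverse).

  after r: (1 3 2 5)
  after f': (1 4 2 5)

r f'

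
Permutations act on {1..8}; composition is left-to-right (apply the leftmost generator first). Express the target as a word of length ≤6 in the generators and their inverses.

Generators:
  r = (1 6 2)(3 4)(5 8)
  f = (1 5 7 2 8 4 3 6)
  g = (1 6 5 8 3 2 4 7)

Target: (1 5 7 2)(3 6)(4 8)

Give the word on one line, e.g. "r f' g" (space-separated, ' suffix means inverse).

  after g': (1 7 4 2 3 8 5 6)
  after r': (1 7 3 5)(2 4 6)
  after f: (1 2 3 7 6 8 4)
  after f: (1 8 3 2 6 4 5 7)
  after r': (1 5 7 2)(3 6)(4 8)

g' r' f f r'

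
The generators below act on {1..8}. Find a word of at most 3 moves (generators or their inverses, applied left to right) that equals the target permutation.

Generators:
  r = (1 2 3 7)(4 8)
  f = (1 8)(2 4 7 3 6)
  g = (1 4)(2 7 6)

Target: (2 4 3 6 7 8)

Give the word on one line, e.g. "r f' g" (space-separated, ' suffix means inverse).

f' g' f'

  after f': (1 8)(2 6 3 7 4)
  after g': (1 8 4 6 3 2 7)
  after f': (2 4 3 6 7 8)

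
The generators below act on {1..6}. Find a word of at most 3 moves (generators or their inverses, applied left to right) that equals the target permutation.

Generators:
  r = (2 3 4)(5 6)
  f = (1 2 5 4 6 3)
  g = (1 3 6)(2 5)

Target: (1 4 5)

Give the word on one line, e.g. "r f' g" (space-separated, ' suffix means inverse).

g' f'

  after g': (1 6 3)(2 5)
  after f': (1 4 5)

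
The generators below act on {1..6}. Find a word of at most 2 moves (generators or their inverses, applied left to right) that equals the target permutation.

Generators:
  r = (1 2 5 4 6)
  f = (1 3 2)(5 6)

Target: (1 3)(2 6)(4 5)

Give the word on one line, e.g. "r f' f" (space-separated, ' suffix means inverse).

f r'

  after f: (1 3 2)(5 6)
  after r': (1 3)(2 6)(4 5)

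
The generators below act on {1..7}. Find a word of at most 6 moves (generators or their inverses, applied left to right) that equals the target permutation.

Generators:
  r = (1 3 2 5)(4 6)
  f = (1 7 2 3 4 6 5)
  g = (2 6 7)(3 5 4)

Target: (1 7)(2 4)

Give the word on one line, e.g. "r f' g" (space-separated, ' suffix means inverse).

g f' r' f'

  after g: (2 6 7)(3 5 4)
  after f': (1 5 3 6)(2 4)
  after r': (1 2 6 5)(3 4)
  after f': (1 7)(2 4)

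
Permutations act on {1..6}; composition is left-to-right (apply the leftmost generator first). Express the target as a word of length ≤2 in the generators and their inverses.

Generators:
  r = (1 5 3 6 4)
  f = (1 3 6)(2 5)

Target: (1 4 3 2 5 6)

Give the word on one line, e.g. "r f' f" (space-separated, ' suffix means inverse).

r' f'

  after r': (1 4 6 3 5)
  after f': (1 4 3 2 5 6)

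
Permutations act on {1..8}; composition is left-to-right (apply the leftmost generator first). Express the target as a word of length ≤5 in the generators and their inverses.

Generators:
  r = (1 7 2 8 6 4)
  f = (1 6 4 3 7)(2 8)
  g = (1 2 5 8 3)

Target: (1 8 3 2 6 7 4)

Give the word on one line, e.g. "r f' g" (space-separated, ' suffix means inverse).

  after f: (1 6 4 3 7)(2 8)
  after r': (1 8 7 4 3)
  after f': (1 2 8 3 7 6)
  after r: (1 8 3 2 6 7 4)

f r' f' r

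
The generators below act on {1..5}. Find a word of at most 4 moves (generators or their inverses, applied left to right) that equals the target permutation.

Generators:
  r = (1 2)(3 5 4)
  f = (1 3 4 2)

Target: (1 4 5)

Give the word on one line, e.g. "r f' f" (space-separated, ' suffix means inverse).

  after f': (1 2 4 3)
  after r: (2 3)(4 5)
  after f: (1 3)(2 4 5)
  after f: (1 4 5)

f' r f f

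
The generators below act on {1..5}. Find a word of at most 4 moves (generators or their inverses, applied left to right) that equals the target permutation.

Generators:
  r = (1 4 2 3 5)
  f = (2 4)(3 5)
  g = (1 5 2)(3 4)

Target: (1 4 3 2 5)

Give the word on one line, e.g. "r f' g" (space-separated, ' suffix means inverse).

  after f: (2 4)(3 5)
  after r: (1 4 3)
  after r: (1 2 3 4 5)
  after f: (1 4 3 2 5)

f r r f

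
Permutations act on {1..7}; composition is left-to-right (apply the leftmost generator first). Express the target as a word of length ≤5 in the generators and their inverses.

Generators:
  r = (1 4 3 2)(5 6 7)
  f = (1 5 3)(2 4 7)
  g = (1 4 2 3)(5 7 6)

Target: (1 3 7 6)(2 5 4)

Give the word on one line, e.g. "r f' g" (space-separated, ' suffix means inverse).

g r g f'

  after g: (1 4 2 3)(5 7 6)
  after r: (1 3 4)
  after g: (2 3)(5 7 6)
  after f': (1 3 7 6)(2 5 4)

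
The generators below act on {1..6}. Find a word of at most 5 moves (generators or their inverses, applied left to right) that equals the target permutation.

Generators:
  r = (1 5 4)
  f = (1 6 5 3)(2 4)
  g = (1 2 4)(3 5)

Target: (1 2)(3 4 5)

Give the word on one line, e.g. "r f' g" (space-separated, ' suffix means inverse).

g r' r'

  after g: (1 2 4)(3 5)
  after r': (1 2 5 3)
  after r': (1 2)(3 4 5)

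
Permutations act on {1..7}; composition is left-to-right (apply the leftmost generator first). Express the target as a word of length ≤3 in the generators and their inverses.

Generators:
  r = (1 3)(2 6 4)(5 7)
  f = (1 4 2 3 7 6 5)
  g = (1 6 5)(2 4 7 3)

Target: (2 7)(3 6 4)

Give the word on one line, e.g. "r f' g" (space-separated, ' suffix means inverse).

g' f

  after g': (1 5 6)(2 3 7 4)
  after f: (2 7)(3 6 4)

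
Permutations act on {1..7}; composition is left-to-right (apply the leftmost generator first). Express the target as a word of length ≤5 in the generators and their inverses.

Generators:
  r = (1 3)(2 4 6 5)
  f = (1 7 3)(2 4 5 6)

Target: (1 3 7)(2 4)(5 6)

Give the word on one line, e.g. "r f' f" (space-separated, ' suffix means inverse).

f f r r

  after f: (1 7 3)(2 4 5 6)
  after f: (1 3 7)(2 5)(4 6)
  after r: (3 7)(4 5)
  after r: (1 3 7)(2 4)(5 6)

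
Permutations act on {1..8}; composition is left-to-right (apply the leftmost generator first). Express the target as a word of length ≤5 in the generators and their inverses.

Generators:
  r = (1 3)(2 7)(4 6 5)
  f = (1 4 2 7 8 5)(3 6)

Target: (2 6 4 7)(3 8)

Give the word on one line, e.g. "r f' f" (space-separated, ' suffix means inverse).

  after f: (1 4 2 7 8 5)(3 6)
  after r: (1 6)(3 5)(4 7 8)
  after f': (1 3 8)(2 4)(5 6)
  after r: (2 6 4 7)(3 8)

f r f' r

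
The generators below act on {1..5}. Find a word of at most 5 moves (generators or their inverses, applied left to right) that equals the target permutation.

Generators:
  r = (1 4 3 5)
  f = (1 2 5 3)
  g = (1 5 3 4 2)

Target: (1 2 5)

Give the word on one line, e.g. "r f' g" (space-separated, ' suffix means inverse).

r r g g

  after r: (1 4 3 5)
  after r: (1 3)(4 5)
  after g: (1 4 3 5 2)
  after g: (1 2 5)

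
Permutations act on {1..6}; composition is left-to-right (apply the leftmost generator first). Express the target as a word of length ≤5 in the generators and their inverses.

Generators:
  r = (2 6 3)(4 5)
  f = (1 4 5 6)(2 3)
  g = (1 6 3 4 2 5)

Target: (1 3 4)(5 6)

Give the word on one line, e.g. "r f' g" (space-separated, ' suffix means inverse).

f g' f g' g'

  after f: (1 4 5 6)(2 3)
  after g': (1 3 4 2 6 5)
  after f: (1 2)(3 5 4)
  after g': (1 4 6)(2 5 3)
  after g': (1 3 4)(5 6)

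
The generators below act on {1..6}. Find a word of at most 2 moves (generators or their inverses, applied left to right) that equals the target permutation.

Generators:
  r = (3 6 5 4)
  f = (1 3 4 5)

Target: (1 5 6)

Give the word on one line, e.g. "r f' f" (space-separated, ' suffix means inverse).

  after r': (3 4 5 6)
  after f': (1 5 6)

r' f'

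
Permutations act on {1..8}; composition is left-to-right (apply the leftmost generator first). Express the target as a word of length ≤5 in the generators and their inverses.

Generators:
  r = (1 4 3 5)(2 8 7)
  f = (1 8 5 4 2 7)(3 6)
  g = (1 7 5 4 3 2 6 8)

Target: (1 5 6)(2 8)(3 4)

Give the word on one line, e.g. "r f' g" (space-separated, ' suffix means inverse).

f r f r'

  after f: (1 8 5 4 2 7)(3 6)
  after r: (1 7 4 8)(3 6 5)
  after f: (2 7)(4 5 6)
  after r': (1 5 6)(2 8)(3 4)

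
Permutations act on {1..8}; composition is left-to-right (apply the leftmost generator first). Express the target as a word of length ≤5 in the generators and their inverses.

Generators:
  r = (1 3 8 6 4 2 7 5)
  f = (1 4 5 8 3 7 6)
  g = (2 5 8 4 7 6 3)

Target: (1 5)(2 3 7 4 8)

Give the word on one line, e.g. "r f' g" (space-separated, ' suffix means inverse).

r g g

  after r: (1 3 8 6 4 2 7 5)
  after g: (1 2 6 7 8 3 4 5)
  after g: (1 5)(2 3 7 4 8)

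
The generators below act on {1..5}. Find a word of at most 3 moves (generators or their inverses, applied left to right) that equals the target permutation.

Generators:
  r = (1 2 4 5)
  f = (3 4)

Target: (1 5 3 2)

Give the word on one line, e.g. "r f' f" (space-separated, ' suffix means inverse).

  after f': (3 4)
  after r': (1 5 4 3 2)
  after f': (1 5 3 2)

f' r' f'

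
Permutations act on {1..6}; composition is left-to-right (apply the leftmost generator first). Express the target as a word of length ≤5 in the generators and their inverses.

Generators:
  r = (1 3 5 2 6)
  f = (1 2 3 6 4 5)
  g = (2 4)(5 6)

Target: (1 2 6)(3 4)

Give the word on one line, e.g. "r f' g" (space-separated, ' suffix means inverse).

f' g r' g' g'

  after f': (1 5 4 6 3 2)
  after g: (1 6 3 4 5 2)
  after r': (1 2 6)(3 4)
  after g': (1 4 3 2 5 6)
  after g': (1 2 6)(3 4)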